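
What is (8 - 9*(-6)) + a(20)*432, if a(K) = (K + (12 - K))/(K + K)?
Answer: 958/5 ≈ 191.60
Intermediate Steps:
a(K) = 6/K (a(K) = 12/((2*K)) = 12*(1/(2*K)) = 6/K)
(8 - 9*(-6)) + a(20)*432 = (8 - 9*(-6)) + (6/20)*432 = (8 + 54) + (6*(1/20))*432 = 62 + (3/10)*432 = 62 + 648/5 = 958/5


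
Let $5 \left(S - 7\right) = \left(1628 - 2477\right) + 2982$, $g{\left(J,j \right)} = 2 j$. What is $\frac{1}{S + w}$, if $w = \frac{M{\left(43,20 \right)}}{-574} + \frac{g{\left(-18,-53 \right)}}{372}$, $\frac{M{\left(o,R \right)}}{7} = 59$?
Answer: $\frac{19065}{8247434} \approx 0.0023116$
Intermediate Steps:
$M{\left(o,R \right)} = 413$ ($M{\left(o,R \right)} = 7 \cdot 59 = 413$)
$w = - \frac{3830}{3813}$ ($w = \frac{413}{-574} + \frac{2 \left(-53\right)}{372} = 413 \left(- \frac{1}{574}\right) - \frac{53}{186} = - \frac{59}{82} - \frac{53}{186} = - \frac{3830}{3813} \approx -1.0045$)
$S = \frac{2168}{5}$ ($S = 7 + \frac{\left(1628 - 2477\right) + 2982}{5} = 7 + \frac{-849 + 2982}{5} = 7 + \frac{1}{5} \cdot 2133 = 7 + \frac{2133}{5} = \frac{2168}{5} \approx 433.6$)
$\frac{1}{S + w} = \frac{1}{\frac{2168}{5} - \frac{3830}{3813}} = \frac{1}{\frac{8247434}{19065}} = \frac{19065}{8247434}$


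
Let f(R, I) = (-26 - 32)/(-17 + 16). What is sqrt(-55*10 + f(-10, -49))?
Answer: 2*I*sqrt(123) ≈ 22.181*I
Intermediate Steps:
f(R, I) = 58 (f(R, I) = -58/(-1) = -58*(-1) = 58)
sqrt(-55*10 + f(-10, -49)) = sqrt(-55*10 + 58) = sqrt(-550 + 58) = sqrt(-492) = 2*I*sqrt(123)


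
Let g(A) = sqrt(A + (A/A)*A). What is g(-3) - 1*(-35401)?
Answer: 35401 + I*sqrt(6) ≈ 35401.0 + 2.4495*I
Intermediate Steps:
g(A) = sqrt(2)*sqrt(A) (g(A) = sqrt(A + 1*A) = sqrt(A + A) = sqrt(2*A) = sqrt(2)*sqrt(A))
g(-3) - 1*(-35401) = sqrt(2)*sqrt(-3) - 1*(-35401) = sqrt(2)*(I*sqrt(3)) + 35401 = I*sqrt(6) + 35401 = 35401 + I*sqrt(6)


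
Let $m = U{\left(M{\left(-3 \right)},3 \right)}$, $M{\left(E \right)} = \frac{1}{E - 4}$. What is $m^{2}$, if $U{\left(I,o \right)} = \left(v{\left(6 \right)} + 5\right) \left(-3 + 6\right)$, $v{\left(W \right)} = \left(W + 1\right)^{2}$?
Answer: $26244$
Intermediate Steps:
$M{\left(E \right)} = \frac{1}{-4 + E}$
$v{\left(W \right)} = \left(1 + W\right)^{2}$
$U{\left(I,o \right)} = 162$ ($U{\left(I,o \right)} = \left(\left(1 + 6\right)^{2} + 5\right) \left(-3 + 6\right) = \left(7^{2} + 5\right) 3 = \left(49 + 5\right) 3 = 54 \cdot 3 = 162$)
$m = 162$
$m^{2} = 162^{2} = 26244$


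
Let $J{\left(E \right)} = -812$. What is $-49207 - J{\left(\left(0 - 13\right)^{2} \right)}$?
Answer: $-48395$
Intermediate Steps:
$-49207 - J{\left(\left(0 - 13\right)^{2} \right)} = -49207 - -812 = -49207 + 812 = -48395$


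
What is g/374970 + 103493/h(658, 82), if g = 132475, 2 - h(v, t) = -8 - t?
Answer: 3881895791/3449724 ≈ 1125.3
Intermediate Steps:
h(v, t) = 10 + t (h(v, t) = 2 - (-8 - t) = 2 + (8 + t) = 10 + t)
g/374970 + 103493/h(658, 82) = 132475/374970 + 103493/(10 + 82) = 132475*(1/374970) + 103493/92 = 26495/74994 + 103493*(1/92) = 26495/74994 + 103493/92 = 3881895791/3449724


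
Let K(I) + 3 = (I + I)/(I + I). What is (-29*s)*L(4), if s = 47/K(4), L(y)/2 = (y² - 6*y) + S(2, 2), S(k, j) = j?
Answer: -8178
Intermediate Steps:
K(I) = -2 (K(I) = -3 + (I + I)/(I + I) = -3 + (2*I)/((2*I)) = -3 + (2*I)*(1/(2*I)) = -3 + 1 = -2)
L(y) = 4 - 12*y + 2*y² (L(y) = 2*((y² - 6*y) + 2) = 2*(2 + y² - 6*y) = 4 - 12*y + 2*y²)
s = -47/2 (s = 47/(-2) = 47*(-½) = -47/2 ≈ -23.500)
(-29*s)*L(4) = (-29*(-47/2))*(4 - 12*4 + 2*4²) = 1363*(4 - 48 + 2*16)/2 = 1363*(4 - 48 + 32)/2 = (1363/2)*(-12) = -8178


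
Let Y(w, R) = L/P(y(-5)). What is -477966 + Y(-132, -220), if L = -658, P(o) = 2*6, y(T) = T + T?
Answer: -2868125/6 ≈ -4.7802e+5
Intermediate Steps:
y(T) = 2*T
P(o) = 12
Y(w, R) = -329/6 (Y(w, R) = -658/12 = -658*1/12 = -329/6)
-477966 + Y(-132, -220) = -477966 - 329/6 = -2868125/6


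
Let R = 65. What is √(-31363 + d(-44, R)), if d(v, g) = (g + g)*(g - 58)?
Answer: I*√30453 ≈ 174.51*I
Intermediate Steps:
d(v, g) = 2*g*(-58 + g) (d(v, g) = (2*g)*(-58 + g) = 2*g*(-58 + g))
√(-31363 + d(-44, R)) = √(-31363 + 2*65*(-58 + 65)) = √(-31363 + 2*65*7) = √(-31363 + 910) = √(-30453) = I*√30453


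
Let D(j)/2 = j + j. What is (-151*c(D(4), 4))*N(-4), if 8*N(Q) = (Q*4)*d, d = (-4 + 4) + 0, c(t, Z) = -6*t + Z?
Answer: 0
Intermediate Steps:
D(j) = 4*j (D(j) = 2*(j + j) = 2*(2*j) = 4*j)
c(t, Z) = Z - 6*t
d = 0 (d = 0 + 0 = 0)
N(Q) = 0 (N(Q) = ((Q*4)*0)/8 = ((4*Q)*0)/8 = (1/8)*0 = 0)
(-151*c(D(4), 4))*N(-4) = -151*(4 - 24*4)*0 = -151*(4 - 6*16)*0 = -151*(4 - 96)*0 = -151*(-92)*0 = 13892*0 = 0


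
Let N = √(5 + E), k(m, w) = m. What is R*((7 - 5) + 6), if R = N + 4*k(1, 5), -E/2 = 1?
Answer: 32 + 8*√3 ≈ 45.856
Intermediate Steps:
E = -2 (E = -2*1 = -2)
N = √3 (N = √(5 - 2) = √3 ≈ 1.7320)
R = 4 + √3 (R = √3 + 4*1 = √3 + 4 = 4 + √3 ≈ 5.7320)
R*((7 - 5) + 6) = (4 + √3)*((7 - 5) + 6) = (4 + √3)*(2 + 6) = (4 + √3)*8 = 32 + 8*√3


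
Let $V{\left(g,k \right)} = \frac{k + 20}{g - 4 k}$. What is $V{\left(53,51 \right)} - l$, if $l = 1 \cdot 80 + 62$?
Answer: $- \frac{21513}{151} \approx -142.47$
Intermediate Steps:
$V{\left(g,k \right)} = \frac{20 + k}{g - 4 k}$
$l = 142$ ($l = 80 + 62 = 142$)
$V{\left(53,51 \right)} - l = \frac{20 + 51}{53 - 204} - 142 = \frac{1}{53 - 204} \cdot 71 - 142 = \frac{1}{-151} \cdot 71 - 142 = \left(- \frac{1}{151}\right) 71 - 142 = - \frac{71}{151} - 142 = - \frac{21513}{151}$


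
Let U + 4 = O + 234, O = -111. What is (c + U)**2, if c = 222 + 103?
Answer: 197136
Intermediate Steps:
U = 119 (U = -4 + (-111 + 234) = -4 + 123 = 119)
c = 325
(c + U)**2 = (325 + 119)**2 = 444**2 = 197136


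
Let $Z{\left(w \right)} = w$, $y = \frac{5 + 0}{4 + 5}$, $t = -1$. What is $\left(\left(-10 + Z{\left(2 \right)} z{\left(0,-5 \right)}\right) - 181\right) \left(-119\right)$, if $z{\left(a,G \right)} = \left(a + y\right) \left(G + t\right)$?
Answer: $\frac{70567}{3} \approx 23522.0$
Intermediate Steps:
$y = \frac{5}{9} \approx 0.55556$
$z{\left(a,G \right)} = \left(-1 + G\right) \left(\frac{5}{9} + a\right)$ ($z{\left(a,G \right)} = \left(a + \frac{5}{9}\right) \left(G - 1\right) = \left(\frac{5}{9} + a\right) \left(-1 + G\right) = \left(-1 + G\right) \left(\frac{5}{9} + a\right)$)
$\left(\left(-10 + Z{\left(2 \right)} z{\left(0,-5 \right)}\right) - 181\right) \left(-119\right) = \left(\left(-10 + 2 \left(- \frac{5}{9} - 0 + \frac{5}{9} \left(-5\right) - 0\right)\right) - 181\right) \left(-119\right) = \left(\left(-10 + 2 \left(- \frac{5}{9} + 0 - \frac{25}{9} + 0\right)\right) - 181\right) \left(-119\right) = \left(\left(-10 + 2 \left(- \frac{10}{3}\right)\right) - 181\right) \left(-119\right) = \left(\left(-10 - \frac{20}{3}\right) - 181\right) \left(-119\right) = \left(- \frac{50}{3} - 181\right) \left(-119\right) = \left(- \frac{593}{3}\right) \left(-119\right) = \frac{70567}{3}$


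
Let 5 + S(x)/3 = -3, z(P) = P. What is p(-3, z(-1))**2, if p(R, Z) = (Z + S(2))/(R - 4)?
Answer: 625/49 ≈ 12.755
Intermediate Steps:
S(x) = -24 (S(x) = -15 + 3*(-3) = -15 - 9 = -24)
p(R, Z) = (-24 + Z)/(-4 + R) (p(R, Z) = (Z - 24)/(R - 4) = (-24 + Z)/(-4 + R))
p(-3, z(-1))**2 = ((-24 - 1)/(-4 - 3))**2 = (-25/(-7))**2 = (-1/7*(-25))**2 = (25/7)**2 = 625/49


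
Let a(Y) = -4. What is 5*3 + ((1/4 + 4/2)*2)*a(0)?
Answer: -3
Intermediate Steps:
5*3 + ((1/4 + 4/2)*2)*a(0) = 5*3 + ((1/4 + 4/2)*2)*(-4) = 15 + ((1*(¼) + 4*(½))*2)*(-4) = 15 + ((¼ + 2)*2)*(-4) = 15 + ((9/4)*2)*(-4) = 15 + (9/2)*(-4) = 15 - 18 = -3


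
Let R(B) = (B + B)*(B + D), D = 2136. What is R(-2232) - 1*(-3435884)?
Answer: 3864428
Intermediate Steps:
R(B) = 2*B*(2136 + B) (R(B) = (B + B)*(B + 2136) = (2*B)*(2136 + B) = 2*B*(2136 + B))
R(-2232) - 1*(-3435884) = 2*(-2232)*(2136 - 2232) - 1*(-3435884) = 2*(-2232)*(-96) + 3435884 = 428544 + 3435884 = 3864428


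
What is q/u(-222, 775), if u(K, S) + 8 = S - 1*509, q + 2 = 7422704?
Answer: 1237117/43 ≈ 28770.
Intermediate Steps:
q = 7422702 (q = -2 + 7422704 = 7422702)
u(K, S) = -517 + S (u(K, S) = -8 + (S - 1*509) = -8 + (S - 509) = -8 + (-509 + S) = -517 + S)
q/u(-222, 775) = 7422702/(-517 + 775) = 7422702/258 = 7422702*(1/258) = 1237117/43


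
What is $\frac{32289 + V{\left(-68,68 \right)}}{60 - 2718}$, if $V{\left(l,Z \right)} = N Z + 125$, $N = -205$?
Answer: $- \frac{3079}{443} \approx -6.9503$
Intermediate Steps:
$V{\left(l,Z \right)} = 125 - 205 Z$ ($V{\left(l,Z \right)} = - 205 Z + 125 = 125 - 205 Z$)
$\frac{32289 + V{\left(-68,68 \right)}}{60 - 2718} = \frac{32289 + \left(125 - 13940\right)}{60 - 2718} = \frac{32289 + \left(125 - 13940\right)}{-2658} = \left(32289 - 13815\right) \left(- \frac{1}{2658}\right) = 18474 \left(- \frac{1}{2658}\right) = - \frac{3079}{443}$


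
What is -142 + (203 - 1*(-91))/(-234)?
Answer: -5587/39 ≈ -143.26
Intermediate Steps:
-142 + (203 - 1*(-91))/(-234) = -142 - (203 + 91)/234 = -142 - 1/234*294 = -142 - 49/39 = -5587/39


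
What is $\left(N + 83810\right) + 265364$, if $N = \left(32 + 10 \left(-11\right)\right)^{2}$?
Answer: $355258$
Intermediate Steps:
$N = 6084$ ($N = \left(32 - 110\right)^{2} = \left(-78\right)^{2} = 6084$)
$\left(N + 83810\right) + 265364 = \left(6084 + 83810\right) + 265364 = 89894 + 265364 = 355258$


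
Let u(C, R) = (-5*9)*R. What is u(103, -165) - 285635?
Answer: -278210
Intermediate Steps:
u(C, R) = -45*R
u(103, -165) - 285635 = -45*(-165) - 285635 = 7425 - 285635 = -278210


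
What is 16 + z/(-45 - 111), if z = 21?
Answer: 825/52 ≈ 15.865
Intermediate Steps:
16 + z/(-45 - 111) = 16 + 21/(-45 - 111) = 16 + 21/(-156) = 16 - 1/156*21 = 16 - 7/52 = 825/52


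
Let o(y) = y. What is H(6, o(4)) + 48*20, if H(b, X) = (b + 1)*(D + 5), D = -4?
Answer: 967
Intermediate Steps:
H(b, X) = 1 + b (H(b, X) = (b + 1)*(-4 + 5) = (1 + b)*1 = 1 + b)
H(6, o(4)) + 48*20 = (1 + 6) + 48*20 = 7 + 960 = 967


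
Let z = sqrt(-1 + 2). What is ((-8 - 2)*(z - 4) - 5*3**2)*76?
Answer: -1140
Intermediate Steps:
z = 1 (z = sqrt(1) = 1)
((-8 - 2)*(z - 4) - 5*3**2)*76 = ((-8 - 2)*(1 - 4) - 5*3**2)*76 = (-10*(-3) - 5*9)*76 = (30 - 45)*76 = -15*76 = -1140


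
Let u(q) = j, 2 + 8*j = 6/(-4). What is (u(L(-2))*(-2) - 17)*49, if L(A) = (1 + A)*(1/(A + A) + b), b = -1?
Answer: -6321/8 ≈ -790.13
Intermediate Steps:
j = -7/16 (j = -¼ + (6/(-4))/8 = -¼ + (6*(-¼))/8 = -¼ + (⅛)*(-3/2) = -¼ - 3/16 = -7/16 ≈ -0.43750)
L(A) = (1 + A)*(-1 + 1/(2*A)) (L(A) = (1 + A)*(1/(A + A) - 1) = (1 + A)*(1/(2*A) - 1) = (1 + A)*(-1 + 1/(2*A)))
u(q) = -7/16
(u(L(-2))*(-2) - 17)*49 = (-7/16*(-2) - 17)*49 = (7/8 - 17)*49 = -129/8*49 = -6321/8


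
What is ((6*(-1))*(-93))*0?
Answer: 0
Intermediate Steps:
((6*(-1))*(-93))*0 = -6*(-93)*0 = 558*0 = 0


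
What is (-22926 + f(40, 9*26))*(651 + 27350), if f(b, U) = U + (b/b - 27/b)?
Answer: -25415583667/40 ≈ -6.3539e+8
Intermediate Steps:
f(b, U) = 1 + U - 27/b (f(b, U) = U + (1 - 27/b) = 1 + U - 27/b)
(-22926 + f(40, 9*26))*(651 + 27350) = (-22926 + (1 + 9*26 - 27/40))*(651 + 27350) = (-22926 + (1 + 234 - 27*1/40))*28001 = (-22926 + (1 + 234 - 27/40))*28001 = (-22926 + 9373/40)*28001 = -907667/40*28001 = -25415583667/40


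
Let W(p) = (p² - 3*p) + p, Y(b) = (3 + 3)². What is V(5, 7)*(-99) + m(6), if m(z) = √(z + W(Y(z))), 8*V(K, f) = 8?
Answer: -99 + √1230 ≈ -63.929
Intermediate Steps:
Y(b) = 36 (Y(b) = 6² = 36)
V(K, f) = 1 (V(K, f) = (⅛)*8 = 1)
W(p) = p² - 2*p
m(z) = √(1224 + z) (m(z) = √(z + 36*(-2 + 36)) = √(z + 36*34) = √(z + 1224) = √(1224 + z))
V(5, 7)*(-99) + m(6) = 1*(-99) + √(1224 + 6) = -99 + √1230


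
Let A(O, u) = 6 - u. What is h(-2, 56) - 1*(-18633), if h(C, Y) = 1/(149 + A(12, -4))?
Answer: 2962648/159 ≈ 18633.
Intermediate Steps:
h(C, Y) = 1/159 (h(C, Y) = 1/(149 + (6 - 1*(-4))) = 1/(149 + (6 + 4)) = 1/(149 + 10) = 1/159)
h(-2, 56) - 1*(-18633) = 1/159 - 1*(-18633) = 1/159 + 18633 = 2962648/159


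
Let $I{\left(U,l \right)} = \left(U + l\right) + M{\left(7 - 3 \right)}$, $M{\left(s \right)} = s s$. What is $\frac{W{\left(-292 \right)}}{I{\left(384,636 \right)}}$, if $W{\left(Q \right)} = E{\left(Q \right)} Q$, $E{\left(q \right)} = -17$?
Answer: $\frac{1241}{259} \approx 4.7915$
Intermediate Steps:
$M{\left(s \right)} = s^{2}$
$I{\left(U,l \right)} = 16 + U + l$ ($I{\left(U,l \right)} = \left(U + l\right) + \left(7 - 3\right)^{2} = \left(U + l\right) + 4^{2} = \left(U + l\right) + 16 = 16 + U + l$)
$W{\left(Q \right)} = - 17 Q$
$\frac{W{\left(-292 \right)}}{I{\left(384,636 \right)}} = \frac{\left(-17\right) \left(-292\right)}{16 + 384 + 636} = \frac{4964}{1036} = 4964 \cdot \frac{1}{1036} = \frac{1241}{259}$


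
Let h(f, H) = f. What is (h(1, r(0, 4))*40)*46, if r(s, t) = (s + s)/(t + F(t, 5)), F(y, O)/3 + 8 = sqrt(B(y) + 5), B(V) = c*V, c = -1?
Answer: 1840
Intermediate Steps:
B(V) = -V
F(y, O) = -24 + 3*sqrt(5 - y) (F(y, O) = -24 + 3*sqrt(-y + 5) = -24 + 3*sqrt(5 - y))
r(s, t) = 2*s/(-24 + t + 3*sqrt(5 - t)) (r(s, t) = (s + s)/(t + (-24 + 3*sqrt(5 - t))) = (2*s)/(-24 + t + 3*sqrt(5 - t)) = 2*s/(-24 + t + 3*sqrt(5 - t)))
(h(1, r(0, 4))*40)*46 = (1*40)*46 = 40*46 = 1840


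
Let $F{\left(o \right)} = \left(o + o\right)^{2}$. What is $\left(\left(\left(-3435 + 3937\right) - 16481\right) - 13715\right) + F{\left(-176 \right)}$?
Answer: $94210$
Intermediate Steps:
$F{\left(o \right)} = 4 o^{2}$ ($F{\left(o \right)} = \left(2 o\right)^{2} = 4 o^{2}$)
$\left(\left(\left(-3435 + 3937\right) - 16481\right) - 13715\right) + F{\left(-176 \right)} = \left(\left(\left(-3435 + 3937\right) - 16481\right) - 13715\right) + 4 \left(-176\right)^{2} = \left(\left(502 - 16481\right) - 13715\right) + 4 \cdot 30976 = \left(-15979 - 13715\right) + 123904 = -29694 + 123904 = 94210$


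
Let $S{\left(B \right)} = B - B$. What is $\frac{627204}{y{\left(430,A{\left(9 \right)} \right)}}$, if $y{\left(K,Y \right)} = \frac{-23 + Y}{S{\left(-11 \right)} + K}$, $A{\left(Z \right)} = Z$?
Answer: $- \frac{134848860}{7} \approx -1.9264 \cdot 10^{7}$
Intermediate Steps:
$S{\left(B \right)} = 0$
$y{\left(K,Y \right)} = \frac{-23 + Y}{K}$ ($y{\left(K,Y \right)} = \frac{-23 + Y}{0 + K} = \frac{-23 + Y}{K}$)
$\frac{627204}{y{\left(430,A{\left(9 \right)} \right)}} = \frac{627204}{\frac{1}{430} \left(-23 + 9\right)} = \frac{627204}{\frac{1}{430} \left(-14\right)} = \frac{627204}{- \frac{7}{215}} = 627204 \left(- \frac{215}{7}\right) = - \frac{134848860}{7}$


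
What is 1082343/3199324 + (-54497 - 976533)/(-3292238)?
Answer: 3430964888677/5266468023556 ≈ 0.65147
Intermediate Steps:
1082343/3199324 + (-54497 - 976533)/(-3292238) = 1082343*(1/3199324) - 1031030*(-1/3292238) = 1082343/3199324 + 515515/1646119 = 3430964888677/5266468023556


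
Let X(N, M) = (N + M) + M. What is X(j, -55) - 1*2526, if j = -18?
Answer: -2654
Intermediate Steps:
X(N, M) = N + 2*M (X(N, M) = (M + N) + M = N + 2*M)
X(j, -55) - 1*2526 = (-18 + 2*(-55)) - 1*2526 = (-18 - 110) - 2526 = -128 - 2526 = -2654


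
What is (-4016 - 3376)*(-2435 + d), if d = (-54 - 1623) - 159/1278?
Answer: 2158174480/71 ≈ 3.0397e+7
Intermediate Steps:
d = -714455/426 (d = -1677 - 159*1/1278 = -1677 - 53/426 = -714455/426 ≈ -1677.1)
(-4016 - 3376)*(-2435 + d) = (-4016 - 3376)*(-2435 - 714455/426) = -7392*(-1751765/426) = 2158174480/71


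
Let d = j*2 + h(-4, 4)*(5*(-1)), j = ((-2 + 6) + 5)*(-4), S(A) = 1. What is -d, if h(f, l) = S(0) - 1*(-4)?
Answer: 97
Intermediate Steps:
h(f, l) = 5 (h(f, l) = 1 - 1*(-4) = 1 + 4 = 5)
j = -36 (j = (4 + 5)*(-4) = 9*(-4) = -36)
d = -97 (d = -36*2 + 5*(5*(-1)) = -72 + 5*(-5) = -72 - 25 = -97)
-d = -1*(-97) = 97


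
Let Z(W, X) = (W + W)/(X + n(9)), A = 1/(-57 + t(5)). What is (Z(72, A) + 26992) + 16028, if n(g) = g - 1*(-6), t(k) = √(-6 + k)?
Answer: 31391865612/729541 + 144*I/729541 ≈ 43030.0 + 0.00019738*I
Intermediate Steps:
n(g) = 6 + g (n(g) = g + 6 = 6 + g)
A = (-57 - I)/3250 (A = 1/(-57 + √(-6 + 5)) = 1/(-57 + √(-1)) = 1/(-57 + I) = (-57 - I)/3250 ≈ -0.017538 - 0.00030769*I)
Z(W, X) = 2*W/(15 + X) (Z(W, X) = (W + W)/(X + (6 + 9)) = (2*W)/(X + 15) = (2*W)/(15 + X) = 2*W/(15 + X))
(Z(72, A) + 26992) + 16028 = (2*72/(15 + (-57/3250 - I/3250)) + 26992) + 16028 = (2*72/(48693/3250 - I/3250) + 26992) + 16028 = (2*72*(3250*(48693/3250 + I/3250)/729541) + 26992) + 16028 = ((7011792/729541 + 144*I/729541) + 26992) + 16028 = (19698782464/729541 + 144*I/729541) + 16028 = 31391865612/729541 + 144*I/729541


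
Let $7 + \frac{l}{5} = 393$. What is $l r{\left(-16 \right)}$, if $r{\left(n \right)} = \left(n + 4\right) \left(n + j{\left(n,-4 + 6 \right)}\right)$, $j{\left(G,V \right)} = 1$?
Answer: $347400$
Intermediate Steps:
$l = 1930$ ($l = -35 + 5 \cdot 393 = -35 + 1965 = 1930$)
$r{\left(n \right)} = \left(1 + n\right) \left(4 + n\right)$ ($r{\left(n \right)} = \left(n + 4\right) \left(n + 1\right) = \left(4 + n\right) \left(1 + n\right) = \left(1 + n\right) \left(4 + n\right)$)
$l r{\left(-16 \right)} = 1930 \left(4 + \left(-16\right)^{2} + 5 \left(-16\right)\right) = 1930 \left(4 + 256 - 80\right) = 1930 \cdot 180 = 347400$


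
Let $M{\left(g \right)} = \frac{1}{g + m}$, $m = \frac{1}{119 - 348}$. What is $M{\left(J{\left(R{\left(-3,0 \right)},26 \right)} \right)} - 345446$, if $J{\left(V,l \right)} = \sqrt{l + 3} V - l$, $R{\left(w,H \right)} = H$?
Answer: $- \frac{2057131159}{5955} \approx -3.4545 \cdot 10^{5}$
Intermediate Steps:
$J{\left(V,l \right)} = - l + V \sqrt{3 + l}$ ($J{\left(V,l \right)} = \sqrt{3 + l} V - l = V \sqrt{3 + l} - l = - l + V \sqrt{3 + l}$)
$m = - \frac{1}{229}$ ($m = \frac{1}{-229} = - \frac{1}{229} \approx -0.0043668$)
$M{\left(g \right)} = \frac{1}{- \frac{1}{229} + g}$ ($M{\left(g \right)} = \frac{1}{g - \frac{1}{229}} = \frac{1}{- \frac{1}{229} + g}$)
$M{\left(J{\left(R{\left(-3,0 \right)},26 \right)} \right)} - 345446 = \frac{229}{-1 + 229 \left(\left(-1\right) 26 + 0 \sqrt{3 + 26}\right)} - 345446 = \frac{229}{-1 + 229 \left(-26 + 0 \sqrt{29}\right)} - 345446 = \frac{229}{-1 + 229 \left(-26 + 0\right)} - 345446 = \frac{229}{-1 + 229 \left(-26\right)} - 345446 = \frac{229}{-1 - 5954} - 345446 = \frac{229}{-5955} - 345446 = 229 \left(- \frac{1}{5955}\right) - 345446 = - \frac{229}{5955} - 345446 = - \frac{2057131159}{5955}$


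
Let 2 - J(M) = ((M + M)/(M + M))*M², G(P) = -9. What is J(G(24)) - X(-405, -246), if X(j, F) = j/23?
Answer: -1412/23 ≈ -61.391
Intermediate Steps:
X(j, F) = j/23 (X(j, F) = j*(1/23) = j/23)
J(M) = 2 - M² (J(M) = 2 - (M + M)/(M + M)*M² = 2 - (2*M)/((2*M))*M² = 2 - (2*M)*(1/(2*M))*M² = 2 - M²)
J(G(24)) - X(-405, -246) = (2 - 1*(-9)²) - (-405)/23 = (2 - 1*81) - 1*(-405/23) = (2 - 81) + 405/23 = -79 + 405/23 = -1412/23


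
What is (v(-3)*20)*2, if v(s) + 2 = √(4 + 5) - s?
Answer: 160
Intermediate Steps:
v(s) = 1 - s (v(s) = -2 + (√(4 + 5) - s) = -2 + (√9 - s) = -2 + (3 - s) = 1 - s)
(v(-3)*20)*2 = ((1 - 1*(-3))*20)*2 = ((1 + 3)*20)*2 = (4*20)*2 = 80*2 = 160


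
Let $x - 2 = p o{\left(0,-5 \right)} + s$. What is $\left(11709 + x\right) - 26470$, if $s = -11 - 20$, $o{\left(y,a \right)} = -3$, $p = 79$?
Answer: $-15027$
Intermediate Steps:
$s = -31$ ($s = -11 - 20 = -31$)
$x = -266$ ($x = 2 + \left(79 \left(-3\right) - 31\right) = 2 - 268 = -266$)
$\left(11709 + x\right) - 26470 = \left(11709 - 266\right) - 26470 = 11443 - 26470 = -15027$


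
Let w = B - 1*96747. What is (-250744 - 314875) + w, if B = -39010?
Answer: -701376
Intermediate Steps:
w = -135757 (w = -39010 - 1*96747 = -39010 - 96747 = -135757)
(-250744 - 314875) + w = (-250744 - 314875) - 135757 = -565619 - 135757 = -701376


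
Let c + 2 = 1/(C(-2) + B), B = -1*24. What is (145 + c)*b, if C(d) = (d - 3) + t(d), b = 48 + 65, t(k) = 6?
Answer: 371544/23 ≈ 16154.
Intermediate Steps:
b = 113
C(d) = 3 + d (C(d) = (d - 3) + 6 = (-3 + d) + 6 = 3 + d)
B = -24
c = -47/23 (c = -2 + 1/((3 - 2) - 24) = -2 + 1/(1 - 24) = -2 + 1/(-23) = -2 - 1/23 = -47/23 ≈ -2.0435)
(145 + c)*b = (145 - 47/23)*113 = (3288/23)*113 = 371544/23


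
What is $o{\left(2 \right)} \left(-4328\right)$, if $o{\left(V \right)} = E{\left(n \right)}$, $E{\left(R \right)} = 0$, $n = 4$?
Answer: $0$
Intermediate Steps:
$o{\left(V \right)} = 0$
$o{\left(2 \right)} \left(-4328\right) = 0 \left(-4328\right) = 0$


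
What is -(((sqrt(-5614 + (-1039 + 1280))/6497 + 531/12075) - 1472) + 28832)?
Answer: -110124177/4025 - 3*I*sqrt(597)/6497 ≈ -27360.0 - 0.011282*I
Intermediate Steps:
-(((sqrt(-5614 + (-1039 + 1280))/6497 + 531/12075) - 1472) + 28832) = -(((sqrt(-5614 + 241)*(1/6497) + 531*(1/12075)) - 1472) + 28832) = -(((sqrt(-5373)*(1/6497) + 177/4025) - 1472) + 28832) = -((((3*I*sqrt(597))*(1/6497) + 177/4025) - 1472) + 28832) = -(((3*I*sqrt(597)/6497 + 177/4025) - 1472) + 28832) = -(((177/4025 + 3*I*sqrt(597)/6497) - 1472) + 28832) = -((-5924623/4025 + 3*I*sqrt(597)/6497) + 28832) = -(110124177/4025 + 3*I*sqrt(597)/6497) = -110124177/4025 - 3*I*sqrt(597)/6497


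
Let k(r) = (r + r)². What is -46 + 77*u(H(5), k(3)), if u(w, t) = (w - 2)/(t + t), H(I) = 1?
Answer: -3389/72 ≈ -47.069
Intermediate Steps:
k(r) = 4*r² (k(r) = (2*r)² = 4*r²)
u(w, t) = (-2 + w)/(2*t) (u(w, t) = (-2 + w)/((2*t)) = (-2 + w)*(1/(2*t)) = (-2 + w)/(2*t))
-46 + 77*u(H(5), k(3)) = -46 + 77*((-2 + 1)/(2*((4*3²)))) = -46 + 77*((½)*(-1)/(4*9)) = -46 + 77*((½)*(-1)/36) = -46 + 77*((½)*(1/36)*(-1)) = -46 + 77*(-1/72) = -46 - 77/72 = -3389/72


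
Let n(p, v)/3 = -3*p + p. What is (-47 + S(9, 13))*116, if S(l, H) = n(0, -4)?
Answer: -5452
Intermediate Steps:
n(p, v) = -6*p (n(p, v) = 3*(-3*p + p) = 3*(-2*p) = -6*p)
S(l, H) = 0 (S(l, H) = -6*0 = 0)
(-47 + S(9, 13))*116 = (-47 + 0)*116 = -47*116 = -5452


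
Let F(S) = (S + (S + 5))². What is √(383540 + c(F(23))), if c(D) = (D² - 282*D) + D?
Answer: 2*√1604465 ≈ 2533.4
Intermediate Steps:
F(S) = (5 + 2*S)² (F(S) = (S + (5 + S))² = (5 + 2*S)²)
c(D) = D² - 281*D
√(383540 + c(F(23))) = √(383540 + (5 + 2*23)²*(-281 + (5 + 2*23)²)) = √(383540 + (5 + 46)²*(-281 + (5 + 46)²)) = √(383540 + 51²*(-281 + 51²)) = √(383540 + 2601*(-281 + 2601)) = √(383540 + 2601*2320) = √(383540 + 6034320) = √6417860 = 2*√1604465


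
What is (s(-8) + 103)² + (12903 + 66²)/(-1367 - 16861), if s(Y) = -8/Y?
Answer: 65712263/6076 ≈ 10815.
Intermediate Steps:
(s(-8) + 103)² + (12903 + 66²)/(-1367 - 16861) = (-8/(-8) + 103)² + (12903 + 66²)/(-1367 - 16861) = (-8*(-⅛) + 103)² + (12903 + 4356)/(-18228) = (1 + 103)² + 17259*(-1/18228) = 104² - 5753/6076 = 10816 - 5753/6076 = 65712263/6076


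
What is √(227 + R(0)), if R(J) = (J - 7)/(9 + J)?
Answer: 2*√509/3 ≈ 15.041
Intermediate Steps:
R(J) = (-7 + J)/(9 + J)
√(227 + R(0)) = √(227 + (-7 + 0)/(9 + 0)) = √(227 - 7/9) = √(2036/9) = 2*√509/3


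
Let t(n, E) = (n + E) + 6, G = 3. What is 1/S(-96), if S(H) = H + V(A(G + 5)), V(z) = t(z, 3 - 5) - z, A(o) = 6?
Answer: -1/92 ≈ -0.010870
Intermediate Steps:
t(n, E) = 6 + E + n (t(n, E) = (E + n) + 6 = 6 + E + n)
V(z) = 4 (V(z) = (6 + (3 - 5) + z) - z = (6 - 2 + z) - z = (4 + z) - z = 4)
S(H) = 4 + H (S(H) = H + 4 = 4 + H)
1/S(-96) = 1/(4 - 96) = 1/(-92) = -1/92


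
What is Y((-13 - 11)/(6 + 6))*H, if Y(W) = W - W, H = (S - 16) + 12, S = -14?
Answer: 0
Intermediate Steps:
H = -18 (H = (-14 - 16) + 12 = -30 + 12 = -18)
Y(W) = 0
Y((-13 - 11)/(6 + 6))*H = 0*(-18) = 0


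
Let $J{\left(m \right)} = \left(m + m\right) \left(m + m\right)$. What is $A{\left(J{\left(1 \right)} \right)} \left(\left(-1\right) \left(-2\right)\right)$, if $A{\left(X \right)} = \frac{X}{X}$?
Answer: $2$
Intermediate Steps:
$J{\left(m \right)} = 4 m^{2}$ ($J{\left(m \right)} = 2 m 2 m = 4 m^{2}$)
$A{\left(X \right)} = 1$
$A{\left(J{\left(1 \right)} \right)} \left(\left(-1\right) \left(-2\right)\right) = 1 \left(\left(-1\right) \left(-2\right)\right) = 1 \cdot 2 = 2$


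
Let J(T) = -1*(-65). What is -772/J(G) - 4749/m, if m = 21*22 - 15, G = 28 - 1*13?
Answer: -217923/9685 ≈ -22.501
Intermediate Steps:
G = 15 (G = 28 - 13 = 15)
m = 447 (m = 462 - 15 = 447)
J(T) = 65
-772/J(G) - 4749/m = -772/65 - 4749/447 = -772*1/65 - 4749*1/447 = -772/65 - 1583/149 = -217923/9685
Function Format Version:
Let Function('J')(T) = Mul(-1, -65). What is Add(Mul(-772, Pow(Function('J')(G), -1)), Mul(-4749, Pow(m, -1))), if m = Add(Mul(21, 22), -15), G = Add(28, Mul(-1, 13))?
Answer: Rational(-217923, 9685) ≈ -22.501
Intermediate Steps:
G = 15 (G = Add(28, -13) = 15)
m = 447 (m = Add(462, -15) = 447)
Function('J')(T) = 65
Add(Mul(-772, Pow(Function('J')(G), -1)), Mul(-4749, Pow(m, -1))) = Add(Mul(-772, Pow(65, -1)), Mul(-4749, Pow(447, -1))) = Add(Mul(-772, Rational(1, 65)), Mul(-4749, Rational(1, 447))) = Add(Rational(-772, 65), Rational(-1583, 149)) = Rational(-217923, 9685)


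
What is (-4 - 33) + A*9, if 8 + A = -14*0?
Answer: -109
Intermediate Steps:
A = -8 (A = -8 - 14*0 = -8 + 0 = -8)
(-4 - 33) + A*9 = (-4 - 33) - 8*9 = -37 - 72 = -109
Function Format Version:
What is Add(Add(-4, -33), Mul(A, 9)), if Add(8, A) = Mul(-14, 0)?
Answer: -109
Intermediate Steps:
A = -8 (A = Add(-8, Mul(-14, 0)) = Add(-8, 0) = -8)
Add(Add(-4, -33), Mul(A, 9)) = Add(Add(-4, -33), Mul(-8, 9)) = Add(-37, -72) = -109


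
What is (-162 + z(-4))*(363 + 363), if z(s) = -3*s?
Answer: -108900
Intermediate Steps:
(-162 + z(-4))*(363 + 363) = (-162 - 3*(-4))*(363 + 363) = (-162 + 12)*726 = -150*726 = -108900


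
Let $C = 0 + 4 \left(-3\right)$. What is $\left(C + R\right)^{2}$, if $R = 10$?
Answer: $4$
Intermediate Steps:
$C = -12$ ($C = 0 - 12 = -12$)
$\left(C + R\right)^{2} = \left(-12 + 10\right)^{2} = \left(-2\right)^{2} = 4$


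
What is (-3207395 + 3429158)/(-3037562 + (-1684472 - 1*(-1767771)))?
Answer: -221763/2954263 ≈ -0.075065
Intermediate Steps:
(-3207395 + 3429158)/(-3037562 + (-1684472 - 1*(-1767771))) = 221763/(-3037562 + (-1684472 + 1767771)) = 221763/(-3037562 + 83299) = 221763/(-2954263) = 221763*(-1/2954263) = -221763/2954263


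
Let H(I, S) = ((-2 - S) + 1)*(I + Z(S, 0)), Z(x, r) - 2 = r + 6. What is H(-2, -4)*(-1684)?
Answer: -30312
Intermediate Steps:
Z(x, r) = 8 + r (Z(x, r) = 2 + (r + 6) = 2 + (6 + r) = 8 + r)
H(I, S) = (-1 - S)*(8 + I) (H(I, S) = ((-2 - S) + 1)*(I + (8 + 0)) = (-1 - S)*(I + 8) = (-1 - S)*(8 + I))
H(-2, -4)*(-1684) = (-8 - 1*(-2) - 8*(-4) - 1*(-2)*(-4))*(-1684) = (-8 + 2 + 32 - 8)*(-1684) = 18*(-1684) = -30312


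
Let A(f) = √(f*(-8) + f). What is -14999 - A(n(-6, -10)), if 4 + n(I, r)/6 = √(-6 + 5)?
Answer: -14999 - √(168 - 42*I) ≈ -15012.0 + 1.6079*I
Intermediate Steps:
n(I, r) = -24 + 6*I (n(I, r) = -24 + 6*√(-6 + 5) = -24 + 6*√(-1) = -24 + 6*I)
A(f) = √7*√(-f) (A(f) = √(-8*f + f) = √(-7*f) = √7*√(-f))
-14999 - A(n(-6, -10)) = -14999 - √7*√(-(-24 + 6*I)) = -14999 - √7*√(24 - 6*I)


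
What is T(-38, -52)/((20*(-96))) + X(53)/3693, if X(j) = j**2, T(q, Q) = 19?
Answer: 591457/787840 ≈ 0.75073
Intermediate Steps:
T(-38, -52)/((20*(-96))) + X(53)/3693 = 19/((20*(-96))) + 53**2/3693 = 19/(-1920) + 2809*(1/3693) = 19*(-1/1920) + 2809/3693 = -19/1920 + 2809/3693 = 591457/787840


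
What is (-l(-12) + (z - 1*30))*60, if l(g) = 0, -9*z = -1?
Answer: -5380/3 ≈ -1793.3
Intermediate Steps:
z = ⅑ (z = -⅑*(-1) = ⅑ ≈ 0.11111)
(-l(-12) + (z - 1*30))*60 = (-1*0 + (⅑ - 1*30))*60 = (0 + (⅑ - 30))*60 = (0 - 269/9)*60 = -269/9*60 = -5380/3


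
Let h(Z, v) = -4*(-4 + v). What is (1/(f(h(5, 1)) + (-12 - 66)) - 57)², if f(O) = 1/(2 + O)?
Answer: 3868964401/1190281 ≈ 3250.5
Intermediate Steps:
h(Z, v) = 16 - 4*v
(1/(f(h(5, 1)) + (-12 - 66)) - 57)² = (1/(1/(2 + (16 - 4*1)) + (-12 - 66)) - 57)² = (1/(1/(2 + (16 - 4)) - 78) - 57)² = (1/(1/(2 + 12) - 78) - 57)² = (1/(1/14 - 78) - 57)² = (1/(-1091/14) - 57)² = (-14/1091 - 57)² = (-62201/1091)² = 3868964401/1190281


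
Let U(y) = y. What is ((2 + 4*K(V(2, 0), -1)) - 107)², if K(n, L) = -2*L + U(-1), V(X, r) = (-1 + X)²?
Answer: 10201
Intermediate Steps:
K(n, L) = -1 - 2*L (K(n, L) = -2*L - 1 = -1 - 2*L)
((2 + 4*K(V(2, 0), -1)) - 107)² = ((2 + 4*(-1 - 2*(-1))) - 107)² = ((2 + 4*(-1 + 2)) - 107)² = ((2 + 4*1) - 107)² = ((2 + 4) - 107)² = (6 - 107)² = (-101)² = 10201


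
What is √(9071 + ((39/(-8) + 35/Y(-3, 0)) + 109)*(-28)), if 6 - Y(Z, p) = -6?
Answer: √218658/6 ≈ 77.935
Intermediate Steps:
Y(Z, p) = 12 (Y(Z, p) = 6 - 1*(-6) = 6 + 6 = 12)
√(9071 + ((39/(-8) + 35/Y(-3, 0)) + 109)*(-28)) = √(9071 + ((39/(-8) + 35/12) + 109)*(-28)) = √(9071 + ((39*(-⅛) + 35*(1/12)) + 109)*(-28)) = √(9071 + ((-39/8 + 35/12) + 109)*(-28)) = √(9071 + (-47/24 + 109)*(-28)) = √(9071 + (2569/24)*(-28)) = √(9071 - 17983/6) = √(36443/6) = √218658/6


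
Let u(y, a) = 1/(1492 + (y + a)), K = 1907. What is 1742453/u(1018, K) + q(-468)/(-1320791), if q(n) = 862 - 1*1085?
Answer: 10165355533506914/1320791 ≈ 7.6964e+9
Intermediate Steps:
q(n) = -223 (q(n) = 862 - 1085 = -223)
u(y, a) = 1/(1492 + a + y) (u(y, a) = 1/(1492 + (a + y)) = 1/(1492 + a + y))
1742453/u(1018, K) + q(-468)/(-1320791) = 1742453/(1/(1492 + 1907 + 1018)) - 223/(-1320791) = 1742453/(1/4417) - 223*(-1/1320791) = 1742453/(1/4417) + 223/1320791 = 1742453*4417 + 223/1320791 = 7696414901 + 223/1320791 = 10165355533506914/1320791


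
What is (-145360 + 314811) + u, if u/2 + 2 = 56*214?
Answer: 193415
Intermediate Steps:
u = 23964 (u = -4 + 2*(56*214) = -4 + 2*11984 = -4 + 23968 = 23964)
(-145360 + 314811) + u = (-145360 + 314811) + 23964 = 169451 + 23964 = 193415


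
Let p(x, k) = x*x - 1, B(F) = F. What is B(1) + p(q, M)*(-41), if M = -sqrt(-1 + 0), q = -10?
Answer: -4058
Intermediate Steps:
M = -I (M = -sqrt(-1) = -I ≈ -1.0*I)
p(x, k) = -1 + x**2 (p(x, k) = x**2 - 1 = -1 + x**2)
B(1) + p(q, M)*(-41) = 1 + (-1 + (-10)**2)*(-41) = 1 + (-1 + 100)*(-41) = 1 + 99*(-41) = 1 - 4059 = -4058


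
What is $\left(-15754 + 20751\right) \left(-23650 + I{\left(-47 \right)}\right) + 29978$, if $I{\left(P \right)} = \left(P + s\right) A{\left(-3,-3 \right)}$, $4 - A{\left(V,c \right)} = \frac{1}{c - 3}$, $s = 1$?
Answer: $- \frac{357320491}{3} \approx -1.1911 \cdot 10^{8}$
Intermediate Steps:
$A{\left(V,c \right)} = 4 - \frac{1}{-3 + c}$ ($A{\left(V,c \right)} = 4 - \frac{1}{c - 3} = 4 - \frac{1}{-3 + c}$)
$I{\left(P \right)} = \frac{25}{6} + \frac{25 P}{6}$ ($I{\left(P \right)} = \left(P + 1\right) \frac{-13 + 4 \left(-3\right)}{-3 - 3} = \left(1 + P\right) \frac{-13 - 12}{-6} = \left(1 + P\right) \left(\left(- \frac{1}{6}\right) \left(-25\right)\right) = \left(1 + P\right) \frac{25}{6} = \frac{25}{6} + \frac{25 P}{6}$)
$\left(-15754 + 20751\right) \left(-23650 + I{\left(-47 \right)}\right) + 29978 = \left(-15754 + 20751\right) \left(-23650 + \left(\frac{25}{6} + \frac{25}{6} \left(-47\right)\right)\right) + 29978 = 4997 \left(-23650 + \left(\frac{25}{6} - \frac{1175}{6}\right)\right) + 29978 = 4997 \left(-23650 - \frac{575}{3}\right) + 29978 = 4997 \left(- \frac{71525}{3}\right) + 29978 = - \frac{357410425}{3} + 29978 = - \frac{357320491}{3}$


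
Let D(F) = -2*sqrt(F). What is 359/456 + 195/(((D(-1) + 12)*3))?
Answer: 102203/16872 + 65*I/74 ≈ 6.0575 + 0.87838*I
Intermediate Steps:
359/456 + 195/(((D(-1) + 12)*3)) = 359/456 + 195/(((-2*I + 12)*3)) = 359*(1/456) + 195/(((-2*I + 12)*3)) = 359/456 + 195/(((12 - 2*I)*3)) = 359/456 + 195/(36 - 6*I) = 359/456 + 195*((36 + 6*I)/1332) = 359/456 + 65*(36 + 6*I)/444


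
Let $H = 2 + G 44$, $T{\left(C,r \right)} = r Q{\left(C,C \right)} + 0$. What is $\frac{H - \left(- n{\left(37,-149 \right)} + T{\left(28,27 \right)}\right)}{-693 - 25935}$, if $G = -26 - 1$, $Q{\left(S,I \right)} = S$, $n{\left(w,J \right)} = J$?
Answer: $\frac{697}{8876} \approx 0.078526$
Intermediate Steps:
$G = -27$
$T{\left(C,r \right)} = C r$ ($T{\left(C,r \right)} = r C + 0 = C r + 0 = C r$)
$H = -1186$ ($H = 2 - 1188 = -1186$)
$\frac{H - \left(- n{\left(37,-149 \right)} + T{\left(28,27 \right)}\right)}{-693 - 25935} = \frac{-1186 - \left(149 + 28 \cdot 27\right)}{-693 - 25935} = \frac{-1186 - 905}{-26628} = \left(-1186 - 905\right) \left(- \frac{1}{26628}\right) = \left(-2091\right) \left(- \frac{1}{26628}\right) = \frac{697}{8876}$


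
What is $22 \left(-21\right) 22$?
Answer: $-10164$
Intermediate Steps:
$22 \left(-21\right) 22 = \left(-462\right) 22 = -10164$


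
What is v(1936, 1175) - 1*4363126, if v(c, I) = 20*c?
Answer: -4324406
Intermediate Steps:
v(1936, 1175) - 1*4363126 = 20*1936 - 1*4363126 = 38720 - 4363126 = -4324406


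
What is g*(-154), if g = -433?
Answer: 66682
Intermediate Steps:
g*(-154) = -433*(-154) = 66682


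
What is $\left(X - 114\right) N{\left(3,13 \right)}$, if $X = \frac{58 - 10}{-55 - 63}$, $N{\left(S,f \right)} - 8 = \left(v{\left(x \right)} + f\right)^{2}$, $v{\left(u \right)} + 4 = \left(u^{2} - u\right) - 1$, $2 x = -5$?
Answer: $- \frac{15582375}{472} \approx -33014.0$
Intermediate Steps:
$x = - \frac{5}{2}$ ($x = \frac{1}{2} \left(-5\right) = - \frac{5}{2} \approx -2.5$)
$v{\left(u \right)} = -5 + u^{2} - u$ ($v{\left(u \right)} = -4 - \left(1 + u - u^{2}\right) = -5 + u^{2} - u$)
$N{\left(S,f \right)} = 8 + \left(\frac{15}{4} + f\right)^{2}$ ($N{\left(S,f \right)} = 8 + \left(\left(-5 + \left(- \frac{5}{2}\right)^{2} - - \frac{5}{2}\right) + f\right)^{2} = 8 + \left(\left(-5 + \frac{25}{4} + \frac{5}{2}\right) + f\right)^{2} = 8 + \left(\frac{15}{4} + f\right)^{2}$)
$X = - \frac{24}{59}$ ($X = \frac{48}{-118} = 48 \left(- \frac{1}{118}\right) = - \frac{24}{59} \approx -0.40678$)
$\left(X - 114\right) N{\left(3,13 \right)} = \left(- \frac{24}{59} - 114\right) \left(8 + \frac{\left(15 + 4 \cdot 13\right)^{2}}{16}\right) = - \frac{6750 \left(8 + \frac{\left(15 + 52\right)^{2}}{16}\right)}{59} = - \frac{6750 \left(8 + \frac{67^{2}}{16}\right)}{59} = - \frac{6750 \left(8 + \frac{1}{16} \cdot 4489\right)}{59} = - \frac{6750 \left(8 + \frac{4489}{16}\right)}{59} = \left(- \frac{6750}{59}\right) \frac{4617}{16} = - \frac{15582375}{472}$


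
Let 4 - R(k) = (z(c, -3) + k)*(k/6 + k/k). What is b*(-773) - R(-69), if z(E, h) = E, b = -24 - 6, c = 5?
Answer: 23858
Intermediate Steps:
b = -30
R(k) = 4 - (1 + k/6)*(5 + k) (R(k) = 4 - (5 + k)*(k/6 + k/k) = 4 - (5 + k)*(k*(⅙) + 1) = 4 - (5 + k)*(k/6 + 1) = 4 - (5 + k)*(1 + k/6) = 4 - (1 + k/6)*(5 + k))
b*(-773) - R(-69) = -30*(-773) - (-1 - 11/6*(-69) - ⅙*(-69)²) = 23190 - (-1 + 253/2 - ⅙*4761) = 23190 - (-1 + 253/2 - 1587/2) = 23190 - 1*(-668) = 23190 + 668 = 23858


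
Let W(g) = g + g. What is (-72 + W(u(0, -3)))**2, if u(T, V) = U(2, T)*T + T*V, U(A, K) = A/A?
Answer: 5184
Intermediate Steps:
U(A, K) = 1
u(T, V) = T + T*V (u(T, V) = 1*T + T*V = T + T*V)
W(g) = 2*g
(-72 + W(u(0, -3)))**2 = (-72 + 2*(0*(1 - 3)))**2 = (-72 + 2*(0*(-2)))**2 = (-72 + 2*0)**2 = (-72 + 0)**2 = (-72)**2 = 5184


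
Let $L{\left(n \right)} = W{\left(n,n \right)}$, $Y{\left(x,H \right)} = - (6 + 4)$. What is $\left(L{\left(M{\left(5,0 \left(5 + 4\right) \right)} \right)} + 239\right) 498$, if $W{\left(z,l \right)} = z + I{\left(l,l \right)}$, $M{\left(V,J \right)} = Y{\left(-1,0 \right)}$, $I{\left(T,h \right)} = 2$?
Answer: $115038$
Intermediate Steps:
$Y{\left(x,H \right)} = -10$ ($Y{\left(x,H \right)} = \left(-1\right) 10 = -10$)
$M{\left(V,J \right)} = -10$
$W{\left(z,l \right)} = 2 + z$ ($W{\left(z,l \right)} = z + 2 = 2 + z$)
$L{\left(n \right)} = 2 + n$
$\left(L{\left(M{\left(5,0 \left(5 + 4\right) \right)} \right)} + 239\right) 498 = \left(\left(2 - 10\right) + 239\right) 498 = \left(-8 + 239\right) 498 = 231 \cdot 498 = 115038$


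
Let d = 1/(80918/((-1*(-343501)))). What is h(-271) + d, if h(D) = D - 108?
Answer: -30324421/80918 ≈ -374.75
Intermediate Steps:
h(D) = -108 + D
d = 343501/80918 (d = 1/(80918/343501) = 343501/80918 ≈ 4.2450)
h(-271) + d = (-108 - 271) + 343501/80918 = -379 + 343501/80918 = -30324421/80918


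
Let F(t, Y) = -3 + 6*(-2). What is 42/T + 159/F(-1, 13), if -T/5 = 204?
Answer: -1809/170 ≈ -10.641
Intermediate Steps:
T = -1020 (T = -5*204 = -1020)
F(t, Y) = -15 (F(t, Y) = -3 - 12 = -15)
42/T + 159/F(-1, 13) = 42/(-1020) + 159/(-15) = 42*(-1/1020) + 159*(-1/15) = -7/170 - 53/5 = -1809/170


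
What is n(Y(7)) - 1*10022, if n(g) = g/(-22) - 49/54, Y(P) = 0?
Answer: -541237/54 ≈ -10023.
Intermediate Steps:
n(g) = -49/54 - g/22 (n(g) = g*(-1/22) - 49*1/54 = -g/22 - 49/54 = -49/54 - g/22)
n(Y(7)) - 1*10022 = (-49/54 - 1/22*0) - 1*10022 = (-49/54 + 0) - 10022 = -49/54 - 10022 = -541237/54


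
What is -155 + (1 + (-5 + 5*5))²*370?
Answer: 163015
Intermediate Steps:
-155 + (1 + (-5 + 5*5))²*370 = -155 + (1 + (-5 + 25))²*370 = -155 + (1 + 20)²*370 = -155 + 21²*370 = -155 + 441*370 = -155 + 163170 = 163015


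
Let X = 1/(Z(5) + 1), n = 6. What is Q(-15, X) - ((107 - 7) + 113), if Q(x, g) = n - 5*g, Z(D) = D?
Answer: -1247/6 ≈ -207.83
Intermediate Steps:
X = ⅙ (X = 1/(5 + 1) = 1/6 = ⅙ ≈ 0.16667)
Q(x, g) = 6 - 5*g
Q(-15, X) - ((107 - 7) + 113) = (6 - 5*⅙) - ((107 - 7) + 113) = (6 - ⅚) - (100 + 113) = 31/6 - 1*213 = 31/6 - 213 = -1247/6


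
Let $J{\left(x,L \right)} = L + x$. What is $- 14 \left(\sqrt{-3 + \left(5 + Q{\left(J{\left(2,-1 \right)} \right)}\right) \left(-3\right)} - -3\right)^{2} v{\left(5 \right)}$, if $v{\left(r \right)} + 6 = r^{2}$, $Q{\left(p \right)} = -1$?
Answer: $1596 - 1596 i \sqrt{15} \approx 1596.0 - 6181.3 i$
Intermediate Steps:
$v{\left(r \right)} = -6 + r^{2}$
$- 14 \left(\sqrt{-3 + \left(5 + Q{\left(J{\left(2,-1 \right)} \right)}\right) \left(-3\right)} - -3\right)^{2} v{\left(5 \right)} = - 14 \left(\sqrt{-3 + \left(5 - 1\right) \left(-3\right)} - -3\right)^{2} \left(-6 + 5^{2}\right) = - 14 \left(\sqrt{-3 + 4 \left(-3\right)} + 3\right)^{2} \left(-6 + 25\right) = - 14 \left(\sqrt{-3 - 12} + 3\right)^{2} \cdot 19 = - 14 \left(\sqrt{-15} + 3\right)^{2} \cdot 19 = - 14 \left(i \sqrt{15} + 3\right)^{2} \cdot 19 = - 14 \left(3 + i \sqrt{15}\right)^{2} \cdot 19 = - 266 \left(3 + i \sqrt{15}\right)^{2}$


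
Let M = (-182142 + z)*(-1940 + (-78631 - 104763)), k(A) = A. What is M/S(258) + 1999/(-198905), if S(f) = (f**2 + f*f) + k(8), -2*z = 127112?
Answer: 2264344057195399/6620354020 ≈ 3.4203e+5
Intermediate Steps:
z = -63556 (z = -1/2*127112 = -63556)
S(f) = 8 + 2*f**2 (S(f) = (f**2 + f*f) + 8 = (f**2 + f**2) + 8 = 2*f**2 + 8 = 8 + 2*f**2)
M = 45536193132 (M = (-182142 - 63556)*(-1940 + (-78631 - 104763)) = -245698*(-1940 - 183394) = -245698*(-185334) = 45536193132)
M/S(258) + 1999/(-198905) = 45536193132/(8 + 2*258**2) + 1999/(-198905) = 45536193132/(8 + 2*66564) + 1999*(-1/198905) = 45536193132/(8 + 133128) - 1999/198905 = 45536193132/133136 - 1999/198905 = 45536193132*(1/133136) - 1999/198905 = 11384048283/33284 - 1999/198905 = 2264344057195399/6620354020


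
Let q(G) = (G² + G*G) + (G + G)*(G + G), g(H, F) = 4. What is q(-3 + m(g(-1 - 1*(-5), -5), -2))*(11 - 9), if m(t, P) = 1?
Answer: 48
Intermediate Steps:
q(G) = 6*G² (q(G) = (G² + G²) + (2*G)*(2*G) = 2*G² + 4*G² = 6*G²)
q(-3 + m(g(-1 - 1*(-5), -5), -2))*(11 - 9) = (6*(-3 + 1)²)*(11 - 9) = (6*(-2)²)*2 = (6*4)*2 = 24*2 = 48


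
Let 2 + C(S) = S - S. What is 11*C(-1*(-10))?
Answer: -22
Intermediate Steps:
C(S) = -2 (C(S) = -2 + (S - S) = -2 + 0 = -2)
11*C(-1*(-10)) = 11*(-2) = -22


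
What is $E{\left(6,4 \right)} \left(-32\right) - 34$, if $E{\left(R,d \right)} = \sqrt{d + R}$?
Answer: $-34 - 32 \sqrt{10} \approx -135.19$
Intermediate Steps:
$E{\left(R,d \right)} = \sqrt{R + d}$
$E{\left(6,4 \right)} \left(-32\right) - 34 = \sqrt{6 + 4} \left(-32\right) - 34 = \sqrt{10} \left(-32\right) - 34 = - 32 \sqrt{10} - 34 = -34 - 32 \sqrt{10}$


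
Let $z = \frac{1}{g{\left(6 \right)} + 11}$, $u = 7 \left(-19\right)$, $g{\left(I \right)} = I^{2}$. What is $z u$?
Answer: $- \frac{133}{47} \approx -2.8298$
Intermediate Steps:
$u = -133$
$z = \frac{1}{47}$ ($z = \frac{1}{6^{2} + 11} = \frac{1}{36 + 11} = \frac{1}{47} \approx 0.021277$)
$z u = \frac{1}{47} \left(-133\right) = - \frac{133}{47}$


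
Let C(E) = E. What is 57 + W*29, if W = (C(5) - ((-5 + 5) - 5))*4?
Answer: 1217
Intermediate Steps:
W = 40 (W = (5 - ((-5 + 5) - 5))*4 = (5 - (0 - 5))*4 = (5 - 1*(-5))*4 = (5 + 5)*4 = 10*4 = 40)
57 + W*29 = 57 + 40*29 = 57 + 1160 = 1217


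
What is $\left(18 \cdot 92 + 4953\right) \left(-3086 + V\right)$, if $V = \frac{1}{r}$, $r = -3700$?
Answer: $- \frac{75462890409}{3700} \approx -2.0395 \cdot 10^{7}$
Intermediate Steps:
$V = - \frac{1}{3700}$ ($V = \frac{1}{-3700} = - \frac{1}{3700} \approx -0.00027027$)
$\left(18 \cdot 92 + 4953\right) \left(-3086 + V\right) = \left(18 \cdot 92 + 4953\right) \left(-3086 - \frac{1}{3700}\right) = \left(1656 + 4953\right) \left(- \frac{11418201}{3700}\right) = 6609 \left(- \frac{11418201}{3700}\right) = - \frac{75462890409}{3700}$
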